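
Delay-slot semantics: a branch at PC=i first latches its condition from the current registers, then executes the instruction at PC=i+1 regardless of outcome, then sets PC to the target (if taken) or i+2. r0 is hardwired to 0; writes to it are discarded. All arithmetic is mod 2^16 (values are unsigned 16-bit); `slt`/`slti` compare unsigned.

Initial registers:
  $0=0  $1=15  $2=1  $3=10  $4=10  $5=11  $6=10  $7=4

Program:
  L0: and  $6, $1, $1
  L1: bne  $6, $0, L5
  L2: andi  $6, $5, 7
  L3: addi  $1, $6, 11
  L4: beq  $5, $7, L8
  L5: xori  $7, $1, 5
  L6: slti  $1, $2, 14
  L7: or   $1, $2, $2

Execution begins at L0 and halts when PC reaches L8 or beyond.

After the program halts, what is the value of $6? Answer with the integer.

PC=0  and  $6, $1, $1        | $0=0 $1=15 $2=1 $3=10 $4=10 $5=11 $6=15 $7=4
PC=1  bne  $6, $0, L5        | $0=0 $1=15 $2=1 $3=10 $4=10 $5=11 $6=15 $7=4  [TAKEN]
PC=2  andi  $6, $5, 7        | $0=0 $1=15 $2=1 $3=10 $4=10 $5=11 $6=3 $7=4
PC=5  xori  $7, $1, 5        | $0=0 $1=15 $2=1 $3=10 $4=10 $5=11 $6=3 $7=10
PC=6  slti  $1, $2, 14       | $0=0 $1=1 $2=1 $3=10 $4=10 $5=11 $6=3 $7=10
PC=7  or   $1, $2, $2        | $0=0 $1=1 $2=1 $3=10 $4=10 $5=11 $6=3 $7=10

3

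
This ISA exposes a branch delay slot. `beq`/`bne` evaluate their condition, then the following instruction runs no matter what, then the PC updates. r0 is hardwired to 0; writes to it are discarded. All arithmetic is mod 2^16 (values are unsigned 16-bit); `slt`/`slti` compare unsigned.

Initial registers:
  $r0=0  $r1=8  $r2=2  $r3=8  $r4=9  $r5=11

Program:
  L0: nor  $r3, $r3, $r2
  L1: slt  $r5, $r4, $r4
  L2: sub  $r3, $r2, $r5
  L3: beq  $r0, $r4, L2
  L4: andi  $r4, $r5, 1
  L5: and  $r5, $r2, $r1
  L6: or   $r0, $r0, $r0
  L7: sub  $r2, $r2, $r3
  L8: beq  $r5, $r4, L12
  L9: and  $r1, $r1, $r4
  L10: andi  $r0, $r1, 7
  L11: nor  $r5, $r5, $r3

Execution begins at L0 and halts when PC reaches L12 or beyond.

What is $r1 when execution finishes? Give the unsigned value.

0

  step pc=0: nor  $r3, $r3, $r2  regs=(0,8,2,65525,9,11)
  step pc=1: slt  $r5, $r4, $r4  regs=(0,8,2,65525,9,0)
  step pc=2: sub  $r3, $r2, $r5  regs=(0,8,2,2,9,0)
  step pc=3: beq  $r0, $r4, L2  cond=F  regs=(0,8,2,2,9,0)
  step pc=4: andi  $r4, $r5, 1  regs=(0,8,2,2,0,0)
  step pc=5: and  $r5, $r2, $r1  regs=(0,8,2,2,0,0)
  step pc=6: or   $r0, $r0, $r0  regs=(0,8,2,2,0,0)
  step pc=7: sub  $r2, $r2, $r3  regs=(0,8,0,2,0,0)
  step pc=8: beq  $r5, $r4, L12  cond=T  regs=(0,8,0,2,0,0)
  step pc=9: and  $r1, $r1, $r4  regs=(0,0,0,2,0,0)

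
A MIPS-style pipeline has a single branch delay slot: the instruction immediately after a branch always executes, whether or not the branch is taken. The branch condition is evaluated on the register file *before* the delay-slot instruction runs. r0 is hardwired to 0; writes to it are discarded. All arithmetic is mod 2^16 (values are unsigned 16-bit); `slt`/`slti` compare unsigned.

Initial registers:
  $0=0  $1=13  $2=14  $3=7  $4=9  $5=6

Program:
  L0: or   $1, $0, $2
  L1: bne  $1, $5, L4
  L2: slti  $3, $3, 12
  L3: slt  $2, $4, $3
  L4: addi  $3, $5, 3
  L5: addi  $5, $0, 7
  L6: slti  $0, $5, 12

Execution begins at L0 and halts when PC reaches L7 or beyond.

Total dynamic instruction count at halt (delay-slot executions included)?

6

  step pc=0: or   $1, $0, $2  regs=(0,14,14,7,9,6)
  step pc=1: bne  $1, $5, L4  cond=T  regs=(0,14,14,7,9,6)
  step pc=2: slti  $3, $3, 12  regs=(0,14,14,1,9,6)
  step pc=4: addi  $3, $5, 3  regs=(0,14,14,9,9,6)
  step pc=5: addi  $5, $0, 7  regs=(0,14,14,9,9,7)
  step pc=6: slti  $0, $5, 12  regs=(0,14,14,9,9,7)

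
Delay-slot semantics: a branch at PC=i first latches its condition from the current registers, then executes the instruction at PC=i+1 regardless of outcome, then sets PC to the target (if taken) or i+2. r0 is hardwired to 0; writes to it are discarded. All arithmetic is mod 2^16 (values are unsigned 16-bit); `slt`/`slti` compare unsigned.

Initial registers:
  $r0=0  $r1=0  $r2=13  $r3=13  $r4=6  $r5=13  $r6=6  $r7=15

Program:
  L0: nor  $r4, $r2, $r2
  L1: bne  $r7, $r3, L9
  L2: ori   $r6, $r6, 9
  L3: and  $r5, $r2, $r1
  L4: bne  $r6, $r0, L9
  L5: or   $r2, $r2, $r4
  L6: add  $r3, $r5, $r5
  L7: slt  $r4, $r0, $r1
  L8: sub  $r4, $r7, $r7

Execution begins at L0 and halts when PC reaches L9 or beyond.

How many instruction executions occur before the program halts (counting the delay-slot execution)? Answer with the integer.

  step pc=0: nor  $r4, $r2, $r2  regs=(0,0,13,13,65522,13,6,15)
  step pc=1: bne  $r7, $r3, L9  cond=T  regs=(0,0,13,13,65522,13,6,15)
  step pc=2: ori   $r6, $r6, 9  regs=(0,0,13,13,65522,13,15,15)

3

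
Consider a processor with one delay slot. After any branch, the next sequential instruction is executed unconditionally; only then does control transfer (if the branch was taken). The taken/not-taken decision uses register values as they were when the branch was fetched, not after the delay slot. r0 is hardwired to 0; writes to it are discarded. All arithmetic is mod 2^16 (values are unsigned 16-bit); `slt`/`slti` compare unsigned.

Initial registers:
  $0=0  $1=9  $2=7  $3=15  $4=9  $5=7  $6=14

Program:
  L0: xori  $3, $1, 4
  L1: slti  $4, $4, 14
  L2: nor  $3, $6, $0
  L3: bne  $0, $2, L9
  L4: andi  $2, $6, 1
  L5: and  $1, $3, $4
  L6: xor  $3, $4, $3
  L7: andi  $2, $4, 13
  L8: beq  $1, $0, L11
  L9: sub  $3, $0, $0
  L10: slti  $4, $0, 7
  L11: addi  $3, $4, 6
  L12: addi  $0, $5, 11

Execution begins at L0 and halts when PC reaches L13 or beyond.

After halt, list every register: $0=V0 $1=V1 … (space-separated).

$0=0 $1=9 $2=0 $3=7 $4=1 $5=7 $6=14

  step pc=0: xori  $3, $1, 4  regs=(0,9,7,13,9,7,14)
  step pc=1: slti  $4, $4, 14  regs=(0,9,7,13,1,7,14)
  step pc=2: nor  $3, $6, $0  regs=(0,9,7,65521,1,7,14)
  step pc=3: bne  $0, $2, L9  cond=T  regs=(0,9,7,65521,1,7,14)
  step pc=4: andi  $2, $6, 1  regs=(0,9,0,65521,1,7,14)
  step pc=9: sub  $3, $0, $0  regs=(0,9,0,0,1,7,14)
  step pc=10: slti  $4, $0, 7  regs=(0,9,0,0,1,7,14)
  step pc=11: addi  $3, $4, 6  regs=(0,9,0,7,1,7,14)
  step pc=12: addi  $0, $5, 11  regs=(0,9,0,7,1,7,14)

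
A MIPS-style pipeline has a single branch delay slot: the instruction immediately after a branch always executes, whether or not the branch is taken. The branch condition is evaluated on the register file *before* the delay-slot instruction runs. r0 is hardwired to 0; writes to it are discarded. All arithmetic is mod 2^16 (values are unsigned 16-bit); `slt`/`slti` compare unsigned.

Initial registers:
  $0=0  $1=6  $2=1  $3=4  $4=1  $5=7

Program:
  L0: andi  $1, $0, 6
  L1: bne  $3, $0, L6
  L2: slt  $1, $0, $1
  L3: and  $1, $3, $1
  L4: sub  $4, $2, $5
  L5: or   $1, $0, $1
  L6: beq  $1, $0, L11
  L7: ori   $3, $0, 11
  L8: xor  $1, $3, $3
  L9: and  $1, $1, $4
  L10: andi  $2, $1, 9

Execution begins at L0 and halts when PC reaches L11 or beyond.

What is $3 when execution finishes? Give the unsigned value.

  step pc=0: andi  $1, $0, 6  regs=(0,0,1,4,1,7)
  step pc=1: bne  $3, $0, L6  cond=T  regs=(0,0,1,4,1,7)
  step pc=2: slt  $1, $0, $1  regs=(0,0,1,4,1,7)
  step pc=6: beq  $1, $0, L11  cond=T  regs=(0,0,1,4,1,7)
  step pc=7: ori   $3, $0, 11  regs=(0,0,1,11,1,7)

11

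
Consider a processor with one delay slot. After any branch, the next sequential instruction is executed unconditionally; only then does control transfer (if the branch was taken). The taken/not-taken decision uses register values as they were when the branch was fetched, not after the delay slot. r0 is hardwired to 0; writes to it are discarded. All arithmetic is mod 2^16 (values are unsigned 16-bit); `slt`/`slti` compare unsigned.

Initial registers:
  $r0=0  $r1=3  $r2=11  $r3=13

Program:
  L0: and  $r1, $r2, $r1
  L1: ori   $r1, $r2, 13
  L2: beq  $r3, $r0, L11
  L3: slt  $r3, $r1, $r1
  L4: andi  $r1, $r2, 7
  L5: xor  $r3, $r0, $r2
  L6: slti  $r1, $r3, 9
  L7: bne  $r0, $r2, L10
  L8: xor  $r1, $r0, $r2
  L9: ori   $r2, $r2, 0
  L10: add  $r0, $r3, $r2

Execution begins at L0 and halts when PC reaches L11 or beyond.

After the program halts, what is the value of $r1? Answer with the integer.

PC=0  and  $r1, $r2, $r1     | $r0=0 $r1=3 $r2=11 $r3=13
PC=1  ori   $r1, $r2, 13     | $r0=0 $r1=15 $r2=11 $r3=13
PC=2  beq  $r3, $r0, L11     | $r0=0 $r1=15 $r2=11 $r3=13  [not taken]
PC=3  slt  $r3, $r1, $r1     | $r0=0 $r1=15 $r2=11 $r3=0
PC=4  andi  $r1, $r2, 7      | $r0=0 $r1=3 $r2=11 $r3=0
PC=5  xor  $r3, $r0, $r2     | $r0=0 $r1=3 $r2=11 $r3=11
PC=6  slti  $r1, $r3, 9      | $r0=0 $r1=0 $r2=11 $r3=11
PC=7  bne  $r0, $r2, L10     | $r0=0 $r1=0 $r2=11 $r3=11  [TAKEN]
PC=8  xor  $r1, $r0, $r2     | $r0=0 $r1=11 $r2=11 $r3=11
PC=10 add  $r0, $r3, $r2     | $r0=0 $r1=11 $r2=11 $r3=11

11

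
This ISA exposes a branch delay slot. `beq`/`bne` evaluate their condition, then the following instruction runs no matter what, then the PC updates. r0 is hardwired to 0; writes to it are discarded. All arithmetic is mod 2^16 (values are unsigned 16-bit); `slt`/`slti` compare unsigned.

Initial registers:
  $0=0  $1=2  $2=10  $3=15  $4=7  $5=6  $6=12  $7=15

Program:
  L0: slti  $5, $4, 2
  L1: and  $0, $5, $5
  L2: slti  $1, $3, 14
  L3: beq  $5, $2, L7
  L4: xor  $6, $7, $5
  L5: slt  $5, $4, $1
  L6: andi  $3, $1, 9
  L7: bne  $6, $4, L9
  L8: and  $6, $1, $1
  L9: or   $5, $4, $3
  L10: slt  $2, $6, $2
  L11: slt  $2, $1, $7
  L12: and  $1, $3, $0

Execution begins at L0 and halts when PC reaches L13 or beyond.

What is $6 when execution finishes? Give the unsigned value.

0

PC=0  slti  $5, $4, 2        | $0=0 $1=2 $2=10 $3=15 $4=7 $5=0 $6=12 $7=15
PC=1  and  $0, $5, $5        | $0=0 $1=2 $2=10 $3=15 $4=7 $5=0 $6=12 $7=15
PC=2  slti  $1, $3, 14       | $0=0 $1=0 $2=10 $3=15 $4=7 $5=0 $6=12 $7=15
PC=3  beq  $5, $2, L7        | $0=0 $1=0 $2=10 $3=15 $4=7 $5=0 $6=12 $7=15  [not taken]
PC=4  xor  $6, $7, $5        | $0=0 $1=0 $2=10 $3=15 $4=7 $5=0 $6=15 $7=15
PC=5  slt  $5, $4, $1        | $0=0 $1=0 $2=10 $3=15 $4=7 $5=0 $6=15 $7=15
PC=6  andi  $3, $1, 9        | $0=0 $1=0 $2=10 $3=0 $4=7 $5=0 $6=15 $7=15
PC=7  bne  $6, $4, L9        | $0=0 $1=0 $2=10 $3=0 $4=7 $5=0 $6=15 $7=15  [TAKEN]
PC=8  and  $6, $1, $1        | $0=0 $1=0 $2=10 $3=0 $4=7 $5=0 $6=0 $7=15
PC=9  or   $5, $4, $3        | $0=0 $1=0 $2=10 $3=0 $4=7 $5=7 $6=0 $7=15
PC=10 slt  $2, $6, $2        | $0=0 $1=0 $2=1 $3=0 $4=7 $5=7 $6=0 $7=15
PC=11 slt  $2, $1, $7        | $0=0 $1=0 $2=1 $3=0 $4=7 $5=7 $6=0 $7=15
PC=12 and  $1, $3, $0        | $0=0 $1=0 $2=1 $3=0 $4=7 $5=7 $6=0 $7=15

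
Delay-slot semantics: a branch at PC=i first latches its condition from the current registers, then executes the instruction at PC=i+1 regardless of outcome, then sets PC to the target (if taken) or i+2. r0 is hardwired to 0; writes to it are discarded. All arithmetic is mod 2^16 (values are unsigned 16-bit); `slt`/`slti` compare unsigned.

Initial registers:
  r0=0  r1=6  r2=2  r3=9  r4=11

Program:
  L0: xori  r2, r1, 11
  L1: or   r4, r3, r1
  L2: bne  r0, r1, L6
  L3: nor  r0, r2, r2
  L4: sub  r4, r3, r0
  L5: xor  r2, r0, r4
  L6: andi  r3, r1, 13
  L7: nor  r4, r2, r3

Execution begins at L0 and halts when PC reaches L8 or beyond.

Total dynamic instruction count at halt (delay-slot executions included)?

  step pc=0: xori  r2, r1, 11  regs=(0,6,13,9,11)
  step pc=1: or   r4, r3, r1  regs=(0,6,13,9,15)
  step pc=2: bne  r0, r1, L6  cond=T  regs=(0,6,13,9,15)
  step pc=3: nor  r0, r2, r2  regs=(0,6,13,9,15)
  step pc=6: andi  r3, r1, 13  regs=(0,6,13,4,15)
  step pc=7: nor  r4, r2, r3  regs=(0,6,13,4,65522)

6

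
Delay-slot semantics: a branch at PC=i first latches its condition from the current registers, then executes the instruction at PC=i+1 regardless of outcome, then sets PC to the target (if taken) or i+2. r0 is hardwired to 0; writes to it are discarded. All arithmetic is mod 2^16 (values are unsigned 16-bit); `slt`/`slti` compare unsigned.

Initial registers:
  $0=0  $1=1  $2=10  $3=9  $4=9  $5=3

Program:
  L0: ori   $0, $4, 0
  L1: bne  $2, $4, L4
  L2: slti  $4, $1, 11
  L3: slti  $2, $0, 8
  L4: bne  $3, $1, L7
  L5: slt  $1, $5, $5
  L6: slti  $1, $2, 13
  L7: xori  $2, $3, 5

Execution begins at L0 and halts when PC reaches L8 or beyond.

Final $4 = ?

#0 ori   $0, $4, 0 ; 0/1/10/9/9/3
#1 bne  $2, $4, L4 ; 0/1/10/9/9/3 ; →target
#2 slti  $4, $1, 11 ; 0/1/10/9/1/3
#4 bne  $3, $1, L7 ; 0/1/10/9/1/3 ; →target
#5 slt  $1, $5, $5 ; 0/0/10/9/1/3
#7 xori  $2, $3, 5 ; 0/0/12/9/1/3

1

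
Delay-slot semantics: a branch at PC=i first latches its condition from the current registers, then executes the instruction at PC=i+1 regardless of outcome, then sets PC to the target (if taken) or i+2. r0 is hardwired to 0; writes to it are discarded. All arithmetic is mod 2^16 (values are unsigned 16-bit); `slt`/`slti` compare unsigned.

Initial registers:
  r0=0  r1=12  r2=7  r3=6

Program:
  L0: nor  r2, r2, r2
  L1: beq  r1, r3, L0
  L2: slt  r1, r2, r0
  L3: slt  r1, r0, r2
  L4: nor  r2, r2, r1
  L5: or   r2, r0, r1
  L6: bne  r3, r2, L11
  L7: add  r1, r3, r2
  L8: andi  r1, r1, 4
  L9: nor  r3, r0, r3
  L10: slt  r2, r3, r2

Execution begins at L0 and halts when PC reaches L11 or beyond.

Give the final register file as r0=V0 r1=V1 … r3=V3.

#0 nor  r2, r2, r2 ; 0/12/65528/6
#1 beq  r1, r3, L0 ; 0/12/65528/6 ; →fallthru
#2 slt  r1, r2, r0 ; 0/0/65528/6
#3 slt  r1, r0, r2 ; 0/1/65528/6
#4 nor  r2, r2, r1 ; 0/1/6/6
#5 or   r2, r0, r1 ; 0/1/1/6
#6 bne  r3, r2, L11 ; 0/1/1/6 ; →target
#7 add  r1, r3, r2 ; 0/7/1/6

r0=0 r1=7 r2=1 r3=6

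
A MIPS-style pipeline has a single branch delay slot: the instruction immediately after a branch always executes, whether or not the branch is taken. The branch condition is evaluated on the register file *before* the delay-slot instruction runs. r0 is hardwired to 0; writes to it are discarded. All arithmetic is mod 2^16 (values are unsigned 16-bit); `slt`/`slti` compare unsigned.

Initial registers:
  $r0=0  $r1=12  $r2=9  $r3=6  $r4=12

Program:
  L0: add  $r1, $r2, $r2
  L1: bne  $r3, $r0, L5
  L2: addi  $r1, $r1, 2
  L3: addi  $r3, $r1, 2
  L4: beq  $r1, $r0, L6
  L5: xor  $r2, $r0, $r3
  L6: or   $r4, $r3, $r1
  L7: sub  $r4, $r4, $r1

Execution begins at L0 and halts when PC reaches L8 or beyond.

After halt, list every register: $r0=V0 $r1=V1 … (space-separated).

  step pc=0: add  $r1, $r2, $r2  regs=(0,18,9,6,12)
  step pc=1: bne  $r3, $r0, L5  cond=T  regs=(0,18,9,6,12)
  step pc=2: addi  $r1, $r1, 2  regs=(0,20,9,6,12)
  step pc=5: xor  $r2, $r0, $r3  regs=(0,20,6,6,12)
  step pc=6: or   $r4, $r3, $r1  regs=(0,20,6,6,22)
  step pc=7: sub  $r4, $r4, $r1  regs=(0,20,6,6,2)

$r0=0 $r1=20 $r2=6 $r3=6 $r4=2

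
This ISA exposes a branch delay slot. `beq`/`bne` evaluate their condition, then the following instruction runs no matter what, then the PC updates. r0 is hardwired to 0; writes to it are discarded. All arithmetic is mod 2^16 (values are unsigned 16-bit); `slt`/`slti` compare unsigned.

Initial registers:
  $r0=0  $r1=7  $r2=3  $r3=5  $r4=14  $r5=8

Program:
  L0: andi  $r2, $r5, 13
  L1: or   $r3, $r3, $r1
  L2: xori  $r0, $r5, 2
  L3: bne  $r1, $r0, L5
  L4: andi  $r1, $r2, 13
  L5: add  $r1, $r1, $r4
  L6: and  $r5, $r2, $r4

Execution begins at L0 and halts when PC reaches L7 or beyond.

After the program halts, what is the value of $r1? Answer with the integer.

PC=0  andi  $r2, $r5, 13     | $r0=0 $r1=7 $r2=8 $r3=5 $r4=14 $r5=8
PC=1  or   $r3, $r3, $r1     | $r0=0 $r1=7 $r2=8 $r3=7 $r4=14 $r5=8
PC=2  xori  $r0, $r5, 2      | $r0=0 $r1=7 $r2=8 $r3=7 $r4=14 $r5=8
PC=3  bne  $r1, $r0, L5      | $r0=0 $r1=7 $r2=8 $r3=7 $r4=14 $r5=8  [TAKEN]
PC=4  andi  $r1, $r2, 13     | $r0=0 $r1=8 $r2=8 $r3=7 $r4=14 $r5=8
PC=5  add  $r1, $r1, $r4     | $r0=0 $r1=22 $r2=8 $r3=7 $r4=14 $r5=8
PC=6  and  $r5, $r2, $r4     | $r0=0 $r1=22 $r2=8 $r3=7 $r4=14 $r5=8

22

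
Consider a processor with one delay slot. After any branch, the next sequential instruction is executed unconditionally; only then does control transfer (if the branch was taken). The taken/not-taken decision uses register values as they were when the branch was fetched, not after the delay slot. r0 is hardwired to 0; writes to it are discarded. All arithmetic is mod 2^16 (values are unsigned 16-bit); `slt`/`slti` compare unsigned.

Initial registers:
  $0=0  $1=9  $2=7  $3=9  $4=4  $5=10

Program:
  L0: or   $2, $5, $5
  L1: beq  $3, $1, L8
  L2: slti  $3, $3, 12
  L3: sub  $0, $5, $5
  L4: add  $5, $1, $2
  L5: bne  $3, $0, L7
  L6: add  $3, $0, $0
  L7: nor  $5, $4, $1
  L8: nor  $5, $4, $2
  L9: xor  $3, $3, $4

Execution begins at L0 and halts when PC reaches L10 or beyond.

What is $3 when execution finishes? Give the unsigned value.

5

#0 or   $2, $5, $5 ; 0/9/10/9/4/10
#1 beq  $3, $1, L8 ; 0/9/10/9/4/10 ; →target
#2 slti  $3, $3, 12 ; 0/9/10/1/4/10
#8 nor  $5, $4, $2 ; 0/9/10/1/4/65521
#9 xor  $3, $3, $4 ; 0/9/10/5/4/65521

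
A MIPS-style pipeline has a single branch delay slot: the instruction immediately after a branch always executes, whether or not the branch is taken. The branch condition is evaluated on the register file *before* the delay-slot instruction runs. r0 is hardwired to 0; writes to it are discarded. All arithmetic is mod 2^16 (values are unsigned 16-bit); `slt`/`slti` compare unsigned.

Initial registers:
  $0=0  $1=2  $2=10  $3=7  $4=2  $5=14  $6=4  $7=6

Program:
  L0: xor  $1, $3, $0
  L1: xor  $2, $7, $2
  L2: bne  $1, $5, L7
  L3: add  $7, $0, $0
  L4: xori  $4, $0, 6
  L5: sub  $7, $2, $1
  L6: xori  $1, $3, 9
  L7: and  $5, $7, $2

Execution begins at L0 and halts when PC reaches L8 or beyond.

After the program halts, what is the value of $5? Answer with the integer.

#0 xor  $1, $3, $0 ; 0/7/10/7/2/14/4/6
#1 xor  $2, $7, $2 ; 0/7/12/7/2/14/4/6
#2 bne  $1, $5, L7 ; 0/7/12/7/2/14/4/6 ; →target
#3 add  $7, $0, $0 ; 0/7/12/7/2/14/4/0
#7 and  $5, $7, $2 ; 0/7/12/7/2/0/4/0

0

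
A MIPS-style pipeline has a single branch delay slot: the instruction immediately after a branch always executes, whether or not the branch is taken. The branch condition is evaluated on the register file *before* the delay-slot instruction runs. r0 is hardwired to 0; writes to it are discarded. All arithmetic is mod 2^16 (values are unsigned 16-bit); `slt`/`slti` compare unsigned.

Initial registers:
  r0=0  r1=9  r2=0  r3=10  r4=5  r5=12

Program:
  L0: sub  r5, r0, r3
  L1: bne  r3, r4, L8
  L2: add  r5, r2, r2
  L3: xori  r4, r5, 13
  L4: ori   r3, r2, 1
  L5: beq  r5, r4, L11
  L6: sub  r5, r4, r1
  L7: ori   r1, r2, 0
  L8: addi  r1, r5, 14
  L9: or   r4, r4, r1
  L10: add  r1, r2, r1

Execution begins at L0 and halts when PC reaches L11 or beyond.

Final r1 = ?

14

  step pc=0: sub  r5, r0, r3  regs=(0,9,0,10,5,65526)
  step pc=1: bne  r3, r4, L8  cond=T  regs=(0,9,0,10,5,65526)
  step pc=2: add  r5, r2, r2  regs=(0,9,0,10,5,0)
  step pc=8: addi  r1, r5, 14  regs=(0,14,0,10,5,0)
  step pc=9: or   r4, r4, r1  regs=(0,14,0,10,15,0)
  step pc=10: add  r1, r2, r1  regs=(0,14,0,10,15,0)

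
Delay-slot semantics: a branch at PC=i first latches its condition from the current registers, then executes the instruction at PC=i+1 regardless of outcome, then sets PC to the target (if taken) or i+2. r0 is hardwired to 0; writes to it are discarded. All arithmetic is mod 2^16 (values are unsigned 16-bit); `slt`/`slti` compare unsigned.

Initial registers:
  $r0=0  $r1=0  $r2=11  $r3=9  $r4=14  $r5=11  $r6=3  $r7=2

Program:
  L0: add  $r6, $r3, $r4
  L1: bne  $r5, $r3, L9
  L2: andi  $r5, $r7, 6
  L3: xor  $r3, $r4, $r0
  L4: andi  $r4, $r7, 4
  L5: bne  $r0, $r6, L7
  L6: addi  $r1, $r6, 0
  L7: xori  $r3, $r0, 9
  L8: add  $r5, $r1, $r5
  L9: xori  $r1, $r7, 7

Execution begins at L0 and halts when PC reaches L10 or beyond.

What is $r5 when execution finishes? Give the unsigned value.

2

[0] add  $r6, $r3, $r4  →  {$r0:0, $r1:0, $r2:11, $r3:9, $r4:14, $r5:11, $r6:23, $r7:2}
[1] bne  $r5, $r3, L9  →  {$r0:0, $r1:0, $r2:11, $r3:9, $r4:14, $r5:11, $r6:23, $r7:2}  ⟨branch taken⟩
[2] andi  $r5, $r7, 6  →  {$r0:0, $r1:0, $r2:11, $r3:9, $r4:14, $r5:2, $r6:23, $r7:2}
[9] xori  $r1, $r7, 7  →  {$r0:0, $r1:5, $r2:11, $r3:9, $r4:14, $r5:2, $r6:23, $r7:2}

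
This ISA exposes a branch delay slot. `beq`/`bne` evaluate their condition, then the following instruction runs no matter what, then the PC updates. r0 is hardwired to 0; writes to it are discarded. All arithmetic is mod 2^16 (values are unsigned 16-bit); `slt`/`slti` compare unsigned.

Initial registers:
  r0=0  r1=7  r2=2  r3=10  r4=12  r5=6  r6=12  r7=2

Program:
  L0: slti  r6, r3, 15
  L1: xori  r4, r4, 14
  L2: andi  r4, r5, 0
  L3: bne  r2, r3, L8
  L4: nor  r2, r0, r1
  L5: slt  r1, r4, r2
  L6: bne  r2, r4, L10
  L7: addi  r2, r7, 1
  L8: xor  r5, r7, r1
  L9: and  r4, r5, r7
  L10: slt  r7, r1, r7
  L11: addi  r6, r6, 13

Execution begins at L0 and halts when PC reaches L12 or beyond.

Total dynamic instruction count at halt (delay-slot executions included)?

9

[0] slti  r6, r3, 15  →  {r0:0, r1:7, r2:2, r3:10, r4:12, r5:6, r6:1, r7:2}
[1] xori  r4, r4, 14  →  {r0:0, r1:7, r2:2, r3:10, r4:2, r5:6, r6:1, r7:2}
[2] andi  r4, r5, 0  →  {r0:0, r1:7, r2:2, r3:10, r4:0, r5:6, r6:1, r7:2}
[3] bne  r2, r3, L8  →  {r0:0, r1:7, r2:2, r3:10, r4:0, r5:6, r6:1, r7:2}  ⟨branch taken⟩
[4] nor  r2, r0, r1  →  {r0:0, r1:7, r2:65528, r3:10, r4:0, r5:6, r6:1, r7:2}
[8] xor  r5, r7, r1  →  {r0:0, r1:7, r2:65528, r3:10, r4:0, r5:5, r6:1, r7:2}
[9] and  r4, r5, r7  →  {r0:0, r1:7, r2:65528, r3:10, r4:0, r5:5, r6:1, r7:2}
[10] slt  r7, r1, r7  →  {r0:0, r1:7, r2:65528, r3:10, r4:0, r5:5, r6:1, r7:0}
[11] addi  r6, r6, 13  →  {r0:0, r1:7, r2:65528, r3:10, r4:0, r5:5, r6:14, r7:0}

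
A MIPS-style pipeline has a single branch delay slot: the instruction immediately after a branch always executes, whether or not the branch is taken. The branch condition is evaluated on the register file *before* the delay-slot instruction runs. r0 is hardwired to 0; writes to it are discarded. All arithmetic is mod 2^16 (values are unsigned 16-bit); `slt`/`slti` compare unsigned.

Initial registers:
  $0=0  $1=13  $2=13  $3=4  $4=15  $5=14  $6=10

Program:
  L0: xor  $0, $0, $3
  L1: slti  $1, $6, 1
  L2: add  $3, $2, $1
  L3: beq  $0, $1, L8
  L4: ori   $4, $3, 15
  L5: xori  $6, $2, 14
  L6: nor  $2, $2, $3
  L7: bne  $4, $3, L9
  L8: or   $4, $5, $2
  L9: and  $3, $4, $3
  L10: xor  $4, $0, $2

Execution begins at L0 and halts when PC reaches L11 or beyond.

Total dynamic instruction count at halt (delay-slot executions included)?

[0] xor  $0, $0, $3  →  {$0:0, $1:13, $2:13, $3:4, $4:15, $5:14, $6:10}
[1] slti  $1, $6, 1  →  {$0:0, $1:0, $2:13, $3:4, $4:15, $5:14, $6:10}
[2] add  $3, $2, $1  →  {$0:0, $1:0, $2:13, $3:13, $4:15, $5:14, $6:10}
[3] beq  $0, $1, L8  →  {$0:0, $1:0, $2:13, $3:13, $4:15, $5:14, $6:10}  ⟨branch taken⟩
[4] ori   $4, $3, 15  →  {$0:0, $1:0, $2:13, $3:13, $4:15, $5:14, $6:10}
[8] or   $4, $5, $2  →  {$0:0, $1:0, $2:13, $3:13, $4:15, $5:14, $6:10}
[9] and  $3, $4, $3  →  {$0:0, $1:0, $2:13, $3:13, $4:15, $5:14, $6:10}
[10] xor  $4, $0, $2  →  {$0:0, $1:0, $2:13, $3:13, $4:13, $5:14, $6:10}

8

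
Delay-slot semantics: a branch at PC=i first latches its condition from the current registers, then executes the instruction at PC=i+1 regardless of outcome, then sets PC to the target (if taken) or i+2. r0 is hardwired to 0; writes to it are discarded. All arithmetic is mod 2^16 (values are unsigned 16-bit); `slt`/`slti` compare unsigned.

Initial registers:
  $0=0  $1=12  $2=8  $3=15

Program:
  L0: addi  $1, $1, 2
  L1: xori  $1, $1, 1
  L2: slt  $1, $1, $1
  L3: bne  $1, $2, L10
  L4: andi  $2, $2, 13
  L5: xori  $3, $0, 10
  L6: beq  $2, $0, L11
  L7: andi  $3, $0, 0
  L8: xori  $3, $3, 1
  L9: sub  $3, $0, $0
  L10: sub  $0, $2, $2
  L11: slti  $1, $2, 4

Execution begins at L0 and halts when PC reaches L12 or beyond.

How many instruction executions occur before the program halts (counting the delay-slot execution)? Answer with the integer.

[0] addi  $1, $1, 2  →  {$0:0, $1:14, $2:8, $3:15}
[1] xori  $1, $1, 1  →  {$0:0, $1:15, $2:8, $3:15}
[2] slt  $1, $1, $1  →  {$0:0, $1:0, $2:8, $3:15}
[3] bne  $1, $2, L10  →  {$0:0, $1:0, $2:8, $3:15}  ⟨branch taken⟩
[4] andi  $2, $2, 13  →  {$0:0, $1:0, $2:8, $3:15}
[10] sub  $0, $2, $2  →  {$0:0, $1:0, $2:8, $3:15}
[11] slti  $1, $2, 4  →  {$0:0, $1:0, $2:8, $3:15}

7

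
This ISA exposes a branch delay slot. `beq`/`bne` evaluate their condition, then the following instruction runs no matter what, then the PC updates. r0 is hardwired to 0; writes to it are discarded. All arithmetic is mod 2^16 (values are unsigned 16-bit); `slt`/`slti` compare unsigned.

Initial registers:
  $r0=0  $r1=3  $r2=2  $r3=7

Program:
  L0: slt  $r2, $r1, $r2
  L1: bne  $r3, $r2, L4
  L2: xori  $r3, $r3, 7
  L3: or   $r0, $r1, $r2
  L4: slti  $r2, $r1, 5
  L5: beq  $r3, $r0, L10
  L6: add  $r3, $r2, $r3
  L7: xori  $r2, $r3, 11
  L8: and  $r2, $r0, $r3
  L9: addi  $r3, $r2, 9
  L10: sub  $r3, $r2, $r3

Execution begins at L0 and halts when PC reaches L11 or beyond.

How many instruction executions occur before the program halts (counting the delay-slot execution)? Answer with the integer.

[0] slt  $r2, $r1, $r2  →  {$r0:0, $r1:3, $r2:0, $r3:7}
[1] bne  $r3, $r2, L4  →  {$r0:0, $r1:3, $r2:0, $r3:7}  ⟨branch taken⟩
[2] xori  $r3, $r3, 7  →  {$r0:0, $r1:3, $r2:0, $r3:0}
[4] slti  $r2, $r1, 5  →  {$r0:0, $r1:3, $r2:1, $r3:0}
[5] beq  $r3, $r0, L10  →  {$r0:0, $r1:3, $r2:1, $r3:0}  ⟨branch taken⟩
[6] add  $r3, $r2, $r3  →  {$r0:0, $r1:3, $r2:1, $r3:1}
[10] sub  $r3, $r2, $r3  →  {$r0:0, $r1:3, $r2:1, $r3:0}

7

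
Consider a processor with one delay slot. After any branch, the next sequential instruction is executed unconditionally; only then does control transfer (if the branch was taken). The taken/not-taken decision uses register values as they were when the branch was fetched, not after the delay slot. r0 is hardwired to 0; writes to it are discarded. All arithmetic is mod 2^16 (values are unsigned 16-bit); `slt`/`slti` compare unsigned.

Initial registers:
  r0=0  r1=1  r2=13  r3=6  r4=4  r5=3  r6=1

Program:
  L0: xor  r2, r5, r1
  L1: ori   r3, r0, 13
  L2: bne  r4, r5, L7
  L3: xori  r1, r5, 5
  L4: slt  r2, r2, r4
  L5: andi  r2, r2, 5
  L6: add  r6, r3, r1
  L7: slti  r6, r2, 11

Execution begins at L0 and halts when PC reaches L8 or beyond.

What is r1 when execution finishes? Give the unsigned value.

6

#0 xor  r2, r5, r1 ; 0/1/2/6/4/3/1
#1 ori   r3, r0, 13 ; 0/1/2/13/4/3/1
#2 bne  r4, r5, L7 ; 0/1/2/13/4/3/1 ; →target
#3 xori  r1, r5, 5 ; 0/6/2/13/4/3/1
#7 slti  r6, r2, 11 ; 0/6/2/13/4/3/1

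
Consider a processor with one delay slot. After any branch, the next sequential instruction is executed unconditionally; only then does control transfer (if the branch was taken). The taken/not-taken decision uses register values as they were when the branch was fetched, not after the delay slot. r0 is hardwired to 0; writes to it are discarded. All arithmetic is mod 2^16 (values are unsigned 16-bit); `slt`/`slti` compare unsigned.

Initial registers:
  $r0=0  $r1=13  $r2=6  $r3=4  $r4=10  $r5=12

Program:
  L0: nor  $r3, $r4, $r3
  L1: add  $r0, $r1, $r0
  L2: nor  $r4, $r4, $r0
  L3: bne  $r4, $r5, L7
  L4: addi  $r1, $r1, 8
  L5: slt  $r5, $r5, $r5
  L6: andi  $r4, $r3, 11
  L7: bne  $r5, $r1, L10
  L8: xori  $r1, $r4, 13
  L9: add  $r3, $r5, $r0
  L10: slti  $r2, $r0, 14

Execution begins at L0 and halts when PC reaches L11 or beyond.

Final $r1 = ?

  step pc=0: nor  $r3, $r4, $r3  regs=(0,13,6,65521,10,12)
  step pc=1: add  $r0, $r1, $r0  regs=(0,13,6,65521,10,12)
  step pc=2: nor  $r4, $r4, $r0  regs=(0,13,6,65521,65525,12)
  step pc=3: bne  $r4, $r5, L7  cond=T  regs=(0,13,6,65521,65525,12)
  step pc=4: addi  $r1, $r1, 8  regs=(0,21,6,65521,65525,12)
  step pc=7: bne  $r5, $r1, L10  cond=T  regs=(0,21,6,65521,65525,12)
  step pc=8: xori  $r1, $r4, 13  regs=(0,65528,6,65521,65525,12)
  step pc=10: slti  $r2, $r0, 14  regs=(0,65528,1,65521,65525,12)

65528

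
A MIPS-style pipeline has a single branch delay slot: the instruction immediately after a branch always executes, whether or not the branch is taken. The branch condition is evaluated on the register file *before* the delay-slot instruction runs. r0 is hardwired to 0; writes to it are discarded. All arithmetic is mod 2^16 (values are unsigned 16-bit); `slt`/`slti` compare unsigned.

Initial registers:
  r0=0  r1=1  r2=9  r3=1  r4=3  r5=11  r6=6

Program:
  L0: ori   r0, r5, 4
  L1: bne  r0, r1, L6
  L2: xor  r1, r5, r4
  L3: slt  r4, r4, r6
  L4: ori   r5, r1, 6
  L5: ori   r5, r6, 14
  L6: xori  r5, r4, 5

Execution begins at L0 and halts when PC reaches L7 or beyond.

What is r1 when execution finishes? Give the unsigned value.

[0] ori   r0, r5, 4  →  {r0:0, r1:1, r2:9, r3:1, r4:3, r5:11, r6:6}
[1] bne  r0, r1, L6  →  {r0:0, r1:1, r2:9, r3:1, r4:3, r5:11, r6:6}  ⟨branch taken⟩
[2] xor  r1, r5, r4  →  {r0:0, r1:8, r2:9, r3:1, r4:3, r5:11, r6:6}
[6] xori  r5, r4, 5  →  {r0:0, r1:8, r2:9, r3:1, r4:3, r5:6, r6:6}

8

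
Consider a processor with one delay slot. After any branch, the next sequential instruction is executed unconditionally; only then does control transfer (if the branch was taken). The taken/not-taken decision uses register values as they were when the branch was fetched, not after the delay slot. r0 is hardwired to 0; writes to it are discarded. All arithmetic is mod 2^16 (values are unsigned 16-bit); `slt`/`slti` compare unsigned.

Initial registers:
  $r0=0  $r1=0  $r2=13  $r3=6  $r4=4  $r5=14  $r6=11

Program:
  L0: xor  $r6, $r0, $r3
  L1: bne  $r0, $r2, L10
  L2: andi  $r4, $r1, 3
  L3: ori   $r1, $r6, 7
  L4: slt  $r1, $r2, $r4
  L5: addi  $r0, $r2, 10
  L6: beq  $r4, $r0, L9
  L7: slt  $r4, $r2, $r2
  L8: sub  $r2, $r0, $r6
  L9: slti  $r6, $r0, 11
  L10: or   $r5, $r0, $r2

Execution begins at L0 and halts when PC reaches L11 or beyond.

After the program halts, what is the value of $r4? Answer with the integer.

PC=0  xor  $r6, $r0, $r3     | $r0=0 $r1=0 $r2=13 $r3=6 $r4=4 $r5=14 $r6=6
PC=1  bne  $r0, $r2, L10     | $r0=0 $r1=0 $r2=13 $r3=6 $r4=4 $r5=14 $r6=6  [TAKEN]
PC=2  andi  $r4, $r1, 3      | $r0=0 $r1=0 $r2=13 $r3=6 $r4=0 $r5=14 $r6=6
PC=10 or   $r5, $r0, $r2     | $r0=0 $r1=0 $r2=13 $r3=6 $r4=0 $r5=13 $r6=6

0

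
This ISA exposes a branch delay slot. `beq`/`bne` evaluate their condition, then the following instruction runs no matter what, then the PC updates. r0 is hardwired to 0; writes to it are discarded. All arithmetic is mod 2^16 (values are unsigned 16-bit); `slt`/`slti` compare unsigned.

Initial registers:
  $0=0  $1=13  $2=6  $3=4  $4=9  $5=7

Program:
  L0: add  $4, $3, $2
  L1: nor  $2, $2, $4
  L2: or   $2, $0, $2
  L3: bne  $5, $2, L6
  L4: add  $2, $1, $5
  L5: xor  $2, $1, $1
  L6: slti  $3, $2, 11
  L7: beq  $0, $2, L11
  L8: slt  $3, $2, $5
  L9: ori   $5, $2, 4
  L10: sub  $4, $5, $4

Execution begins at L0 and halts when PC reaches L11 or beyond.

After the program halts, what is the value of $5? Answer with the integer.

20

[0] add  $4, $3, $2  →  {$0:0, $1:13, $2:6, $3:4, $4:10, $5:7}
[1] nor  $2, $2, $4  →  {$0:0, $1:13, $2:65521, $3:4, $4:10, $5:7}
[2] or   $2, $0, $2  →  {$0:0, $1:13, $2:65521, $3:4, $4:10, $5:7}
[3] bne  $5, $2, L6  →  {$0:0, $1:13, $2:65521, $3:4, $4:10, $5:7}  ⟨branch taken⟩
[4] add  $2, $1, $5  →  {$0:0, $1:13, $2:20, $3:4, $4:10, $5:7}
[6] slti  $3, $2, 11  →  {$0:0, $1:13, $2:20, $3:0, $4:10, $5:7}
[7] beq  $0, $2, L11  →  {$0:0, $1:13, $2:20, $3:0, $4:10, $5:7}  ⟨branch fallthrough⟩
[8] slt  $3, $2, $5  →  {$0:0, $1:13, $2:20, $3:0, $4:10, $5:7}
[9] ori   $5, $2, 4  →  {$0:0, $1:13, $2:20, $3:0, $4:10, $5:20}
[10] sub  $4, $5, $4  →  {$0:0, $1:13, $2:20, $3:0, $4:10, $5:20}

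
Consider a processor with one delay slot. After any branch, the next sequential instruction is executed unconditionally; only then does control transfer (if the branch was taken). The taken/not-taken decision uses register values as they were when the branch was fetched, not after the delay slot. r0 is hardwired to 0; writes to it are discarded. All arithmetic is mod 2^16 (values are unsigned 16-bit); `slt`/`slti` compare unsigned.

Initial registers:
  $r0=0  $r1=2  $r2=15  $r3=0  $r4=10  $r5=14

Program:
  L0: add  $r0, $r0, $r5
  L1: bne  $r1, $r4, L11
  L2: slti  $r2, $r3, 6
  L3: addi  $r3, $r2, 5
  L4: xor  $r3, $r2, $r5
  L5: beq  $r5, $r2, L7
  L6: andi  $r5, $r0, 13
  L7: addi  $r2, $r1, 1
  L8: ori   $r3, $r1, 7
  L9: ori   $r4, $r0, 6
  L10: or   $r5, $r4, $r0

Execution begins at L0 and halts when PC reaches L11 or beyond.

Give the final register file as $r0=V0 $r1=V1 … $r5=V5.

$r0=0 $r1=2 $r2=1 $r3=0 $r4=10 $r5=14

#0 add  $r0, $r0, $r5 ; 0/2/15/0/10/14
#1 bne  $r1, $r4, L11 ; 0/2/15/0/10/14 ; →target
#2 slti  $r2, $r3, 6 ; 0/2/1/0/10/14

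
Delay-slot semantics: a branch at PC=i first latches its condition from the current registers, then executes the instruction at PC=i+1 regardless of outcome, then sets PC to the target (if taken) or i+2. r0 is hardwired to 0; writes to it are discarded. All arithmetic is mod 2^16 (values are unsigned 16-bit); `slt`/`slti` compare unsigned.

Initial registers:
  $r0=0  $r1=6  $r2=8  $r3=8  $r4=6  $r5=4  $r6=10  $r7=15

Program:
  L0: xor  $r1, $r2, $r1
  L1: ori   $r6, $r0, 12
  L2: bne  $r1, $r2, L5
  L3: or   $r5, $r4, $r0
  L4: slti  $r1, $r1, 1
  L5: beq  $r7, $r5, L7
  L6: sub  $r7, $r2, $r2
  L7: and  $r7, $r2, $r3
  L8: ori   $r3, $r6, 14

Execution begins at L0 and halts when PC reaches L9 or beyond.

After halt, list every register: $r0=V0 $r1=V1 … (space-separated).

  step pc=0: xor  $r1, $r2, $r1  regs=(0,14,8,8,6,4,10,15)
  step pc=1: ori   $r6, $r0, 12  regs=(0,14,8,8,6,4,12,15)
  step pc=2: bne  $r1, $r2, L5  cond=T  regs=(0,14,8,8,6,4,12,15)
  step pc=3: or   $r5, $r4, $r0  regs=(0,14,8,8,6,6,12,15)
  step pc=5: beq  $r7, $r5, L7  cond=F  regs=(0,14,8,8,6,6,12,15)
  step pc=6: sub  $r7, $r2, $r2  regs=(0,14,8,8,6,6,12,0)
  step pc=7: and  $r7, $r2, $r3  regs=(0,14,8,8,6,6,12,8)
  step pc=8: ori   $r3, $r6, 14  regs=(0,14,8,14,6,6,12,8)

$r0=0 $r1=14 $r2=8 $r3=14 $r4=6 $r5=6 $r6=12 $r7=8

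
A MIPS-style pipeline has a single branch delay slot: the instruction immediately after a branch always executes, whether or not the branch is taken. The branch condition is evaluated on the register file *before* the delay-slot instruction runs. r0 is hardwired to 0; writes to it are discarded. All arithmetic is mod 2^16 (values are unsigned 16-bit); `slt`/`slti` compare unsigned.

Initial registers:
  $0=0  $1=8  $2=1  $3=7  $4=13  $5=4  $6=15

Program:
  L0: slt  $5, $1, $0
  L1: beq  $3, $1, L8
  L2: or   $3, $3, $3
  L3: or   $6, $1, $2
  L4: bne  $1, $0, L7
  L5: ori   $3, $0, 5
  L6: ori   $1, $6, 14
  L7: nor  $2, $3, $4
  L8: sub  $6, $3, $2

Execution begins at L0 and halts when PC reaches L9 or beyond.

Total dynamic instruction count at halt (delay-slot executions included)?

8

  step pc=0: slt  $5, $1, $0  regs=(0,8,1,7,13,0,15)
  step pc=1: beq  $3, $1, L8  cond=F  regs=(0,8,1,7,13,0,15)
  step pc=2: or   $3, $3, $3  regs=(0,8,1,7,13,0,15)
  step pc=3: or   $6, $1, $2  regs=(0,8,1,7,13,0,9)
  step pc=4: bne  $1, $0, L7  cond=T  regs=(0,8,1,7,13,0,9)
  step pc=5: ori   $3, $0, 5  regs=(0,8,1,5,13,0,9)
  step pc=7: nor  $2, $3, $4  regs=(0,8,65522,5,13,0,9)
  step pc=8: sub  $6, $3, $2  regs=(0,8,65522,5,13,0,19)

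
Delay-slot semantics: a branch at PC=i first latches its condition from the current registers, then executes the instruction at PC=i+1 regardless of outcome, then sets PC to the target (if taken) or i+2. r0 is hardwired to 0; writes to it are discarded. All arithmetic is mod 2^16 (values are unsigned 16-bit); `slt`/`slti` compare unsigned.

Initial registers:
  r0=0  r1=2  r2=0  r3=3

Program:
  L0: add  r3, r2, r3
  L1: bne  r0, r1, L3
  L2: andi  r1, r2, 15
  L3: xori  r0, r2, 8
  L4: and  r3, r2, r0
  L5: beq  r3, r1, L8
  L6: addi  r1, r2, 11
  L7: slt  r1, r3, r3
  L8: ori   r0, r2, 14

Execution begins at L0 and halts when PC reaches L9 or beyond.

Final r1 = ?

#0 add  r3, r2, r3 ; 0/2/0/3
#1 bne  r0, r1, L3 ; 0/2/0/3 ; →target
#2 andi  r1, r2, 15 ; 0/0/0/3
#3 xori  r0, r2, 8 ; 0/0/0/3
#4 and  r3, r2, r0 ; 0/0/0/0
#5 beq  r3, r1, L8 ; 0/0/0/0 ; →target
#6 addi  r1, r2, 11 ; 0/11/0/0
#8 ori   r0, r2, 14 ; 0/11/0/0

11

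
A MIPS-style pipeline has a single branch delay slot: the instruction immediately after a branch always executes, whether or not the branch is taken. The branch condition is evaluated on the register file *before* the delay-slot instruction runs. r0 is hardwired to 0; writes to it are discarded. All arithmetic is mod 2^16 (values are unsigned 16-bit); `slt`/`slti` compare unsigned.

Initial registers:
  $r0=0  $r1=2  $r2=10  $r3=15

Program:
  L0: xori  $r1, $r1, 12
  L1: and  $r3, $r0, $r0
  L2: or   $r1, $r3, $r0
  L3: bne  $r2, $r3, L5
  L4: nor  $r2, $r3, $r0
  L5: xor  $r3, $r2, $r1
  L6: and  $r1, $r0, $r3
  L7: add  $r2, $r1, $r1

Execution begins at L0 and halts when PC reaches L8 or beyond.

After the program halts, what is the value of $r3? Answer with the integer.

65535

  step pc=0: xori  $r1, $r1, 12  regs=(0,14,10,15)
  step pc=1: and  $r3, $r0, $r0  regs=(0,14,10,0)
  step pc=2: or   $r1, $r3, $r0  regs=(0,0,10,0)
  step pc=3: bne  $r2, $r3, L5  cond=T  regs=(0,0,10,0)
  step pc=4: nor  $r2, $r3, $r0  regs=(0,0,65535,0)
  step pc=5: xor  $r3, $r2, $r1  regs=(0,0,65535,65535)
  step pc=6: and  $r1, $r0, $r3  regs=(0,0,65535,65535)
  step pc=7: add  $r2, $r1, $r1  regs=(0,0,0,65535)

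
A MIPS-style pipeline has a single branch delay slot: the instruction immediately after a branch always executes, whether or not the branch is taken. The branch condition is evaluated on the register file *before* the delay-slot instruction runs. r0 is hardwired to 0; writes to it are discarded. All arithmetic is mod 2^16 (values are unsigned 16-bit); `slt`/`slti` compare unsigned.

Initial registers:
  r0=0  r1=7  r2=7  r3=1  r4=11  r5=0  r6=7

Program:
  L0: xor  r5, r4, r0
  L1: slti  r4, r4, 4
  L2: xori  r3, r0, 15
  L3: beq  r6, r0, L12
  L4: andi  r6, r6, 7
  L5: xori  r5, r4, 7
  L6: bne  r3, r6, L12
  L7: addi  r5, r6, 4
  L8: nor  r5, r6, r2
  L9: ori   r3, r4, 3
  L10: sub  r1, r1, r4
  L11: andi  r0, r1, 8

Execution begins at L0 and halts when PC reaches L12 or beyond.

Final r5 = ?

PC=0  xor  r5, r4, r0        | r0=0 r1=7 r2=7 r3=1 r4=11 r5=11 r6=7
PC=1  slti  r4, r4, 4        | r0=0 r1=7 r2=7 r3=1 r4=0 r5=11 r6=7
PC=2  xori  r3, r0, 15       | r0=0 r1=7 r2=7 r3=15 r4=0 r5=11 r6=7
PC=3  beq  r6, r0, L12       | r0=0 r1=7 r2=7 r3=15 r4=0 r5=11 r6=7  [not taken]
PC=4  andi  r6, r6, 7        | r0=0 r1=7 r2=7 r3=15 r4=0 r5=11 r6=7
PC=5  xori  r5, r4, 7        | r0=0 r1=7 r2=7 r3=15 r4=0 r5=7 r6=7
PC=6  bne  r3, r6, L12       | r0=0 r1=7 r2=7 r3=15 r4=0 r5=7 r6=7  [TAKEN]
PC=7  addi  r5, r6, 4        | r0=0 r1=7 r2=7 r3=15 r4=0 r5=11 r6=7

11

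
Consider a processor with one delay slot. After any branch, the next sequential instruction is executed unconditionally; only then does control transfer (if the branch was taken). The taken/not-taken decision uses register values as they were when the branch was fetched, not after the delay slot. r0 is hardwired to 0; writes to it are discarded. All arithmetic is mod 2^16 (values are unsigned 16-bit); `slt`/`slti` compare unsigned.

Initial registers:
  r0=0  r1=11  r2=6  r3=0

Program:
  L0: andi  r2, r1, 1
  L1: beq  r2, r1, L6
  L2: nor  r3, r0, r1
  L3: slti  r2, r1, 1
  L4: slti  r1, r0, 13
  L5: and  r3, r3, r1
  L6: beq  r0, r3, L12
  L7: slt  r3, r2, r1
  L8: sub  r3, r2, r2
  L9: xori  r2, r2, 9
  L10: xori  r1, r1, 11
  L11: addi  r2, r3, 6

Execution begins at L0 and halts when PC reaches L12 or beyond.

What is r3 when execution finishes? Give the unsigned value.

1

#0 andi  r2, r1, 1 ; 0/11/1/0
#1 beq  r2, r1, L6 ; 0/11/1/0 ; →fallthru
#2 nor  r3, r0, r1 ; 0/11/1/65524
#3 slti  r2, r1, 1 ; 0/11/0/65524
#4 slti  r1, r0, 13 ; 0/1/0/65524
#5 and  r3, r3, r1 ; 0/1/0/0
#6 beq  r0, r3, L12 ; 0/1/0/0 ; →target
#7 slt  r3, r2, r1 ; 0/1/0/1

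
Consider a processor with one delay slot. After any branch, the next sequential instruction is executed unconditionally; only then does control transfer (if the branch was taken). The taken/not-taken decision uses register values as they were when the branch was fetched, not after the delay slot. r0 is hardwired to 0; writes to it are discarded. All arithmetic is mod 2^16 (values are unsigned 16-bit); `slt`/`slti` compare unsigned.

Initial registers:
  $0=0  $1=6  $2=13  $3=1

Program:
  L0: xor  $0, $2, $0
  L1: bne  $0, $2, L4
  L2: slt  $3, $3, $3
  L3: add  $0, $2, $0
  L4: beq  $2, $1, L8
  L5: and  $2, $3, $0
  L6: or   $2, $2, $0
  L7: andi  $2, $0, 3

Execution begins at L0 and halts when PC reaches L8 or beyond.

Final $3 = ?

#0 xor  $0, $2, $0 ; 0/6/13/1
#1 bne  $0, $2, L4 ; 0/6/13/1 ; →target
#2 slt  $3, $3, $3 ; 0/6/13/0
#4 beq  $2, $1, L8 ; 0/6/13/0 ; →fallthru
#5 and  $2, $3, $0 ; 0/6/0/0
#6 or   $2, $2, $0 ; 0/6/0/0
#7 andi  $2, $0, 3 ; 0/6/0/0

0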